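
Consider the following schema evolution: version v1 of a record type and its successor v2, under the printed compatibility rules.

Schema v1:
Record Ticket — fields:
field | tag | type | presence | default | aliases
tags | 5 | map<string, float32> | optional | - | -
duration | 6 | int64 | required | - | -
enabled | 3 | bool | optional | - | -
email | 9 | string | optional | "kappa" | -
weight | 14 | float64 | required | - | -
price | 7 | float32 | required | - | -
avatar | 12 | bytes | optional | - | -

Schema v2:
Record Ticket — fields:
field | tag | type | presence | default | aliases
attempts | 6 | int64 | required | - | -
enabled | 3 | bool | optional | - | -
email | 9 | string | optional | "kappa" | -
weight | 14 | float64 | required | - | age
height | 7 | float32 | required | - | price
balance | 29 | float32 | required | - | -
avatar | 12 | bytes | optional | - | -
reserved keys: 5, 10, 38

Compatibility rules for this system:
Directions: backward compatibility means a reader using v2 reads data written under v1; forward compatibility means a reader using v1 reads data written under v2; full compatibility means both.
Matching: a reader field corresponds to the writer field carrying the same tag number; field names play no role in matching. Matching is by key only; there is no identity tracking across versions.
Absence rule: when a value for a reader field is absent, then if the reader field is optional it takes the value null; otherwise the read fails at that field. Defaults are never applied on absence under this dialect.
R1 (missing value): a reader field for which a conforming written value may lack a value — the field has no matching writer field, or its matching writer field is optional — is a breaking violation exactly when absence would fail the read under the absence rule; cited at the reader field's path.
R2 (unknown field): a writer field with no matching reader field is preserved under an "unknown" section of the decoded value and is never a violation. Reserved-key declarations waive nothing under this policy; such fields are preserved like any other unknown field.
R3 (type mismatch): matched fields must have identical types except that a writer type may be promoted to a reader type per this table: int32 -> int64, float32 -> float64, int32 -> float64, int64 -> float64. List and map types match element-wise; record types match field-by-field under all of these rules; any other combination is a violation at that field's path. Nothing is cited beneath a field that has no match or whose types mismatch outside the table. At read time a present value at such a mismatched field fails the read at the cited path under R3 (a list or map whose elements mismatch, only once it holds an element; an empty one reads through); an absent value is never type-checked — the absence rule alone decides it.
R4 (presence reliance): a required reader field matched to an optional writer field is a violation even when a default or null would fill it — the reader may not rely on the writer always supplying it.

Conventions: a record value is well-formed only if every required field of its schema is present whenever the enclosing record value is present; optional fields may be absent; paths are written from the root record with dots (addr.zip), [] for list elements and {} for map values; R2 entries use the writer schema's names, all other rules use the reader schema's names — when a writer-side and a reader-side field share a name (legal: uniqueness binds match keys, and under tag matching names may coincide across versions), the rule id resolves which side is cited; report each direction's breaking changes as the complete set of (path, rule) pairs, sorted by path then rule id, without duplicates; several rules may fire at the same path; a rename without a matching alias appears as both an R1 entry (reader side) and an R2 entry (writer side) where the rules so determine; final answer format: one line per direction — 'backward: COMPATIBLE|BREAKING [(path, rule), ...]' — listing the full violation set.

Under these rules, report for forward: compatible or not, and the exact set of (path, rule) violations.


arrows below run writer -> reader for Ticket
forward for Ticket (reader v1, writer v2):
  no writer field matches reader tags
  duration: int64 -> int64, writer required; from attempts
  enabled: bool -> bool, writer optional; from enabled
  email: string -> string, writer optional; from email
  weight: float64 -> float64, writer required; from weight
  price: float32 -> float32, writer required; from height
  avatar: bytes -> bytes, writer optional; from avatar
  writer balance: unknown to reader
  => forward verdict for Ticket: COMPATIBLE, no violations
the other Ticket changes do not affect what is asked:
  added field balance to record Ticket: required float32, tag 29 (in v2 it sits immediately before avatar) -> fires only in the backward direction of Ticket, which is not asked here
  removed field tags from record Ticket (its key 5 joins the reserved list) -> fires no rule on Ticket, leaving the asked answer as it is
  renamed field price to height in record Ticket (alias price declared on the renamed field) -> fires no rule on Ticket, leaving the asked answer as it is
  renamed field duration to attempts in record Ticket -> fires no rule on Ticket, leaving the asked answer as it is

forward: COMPATIBLE []


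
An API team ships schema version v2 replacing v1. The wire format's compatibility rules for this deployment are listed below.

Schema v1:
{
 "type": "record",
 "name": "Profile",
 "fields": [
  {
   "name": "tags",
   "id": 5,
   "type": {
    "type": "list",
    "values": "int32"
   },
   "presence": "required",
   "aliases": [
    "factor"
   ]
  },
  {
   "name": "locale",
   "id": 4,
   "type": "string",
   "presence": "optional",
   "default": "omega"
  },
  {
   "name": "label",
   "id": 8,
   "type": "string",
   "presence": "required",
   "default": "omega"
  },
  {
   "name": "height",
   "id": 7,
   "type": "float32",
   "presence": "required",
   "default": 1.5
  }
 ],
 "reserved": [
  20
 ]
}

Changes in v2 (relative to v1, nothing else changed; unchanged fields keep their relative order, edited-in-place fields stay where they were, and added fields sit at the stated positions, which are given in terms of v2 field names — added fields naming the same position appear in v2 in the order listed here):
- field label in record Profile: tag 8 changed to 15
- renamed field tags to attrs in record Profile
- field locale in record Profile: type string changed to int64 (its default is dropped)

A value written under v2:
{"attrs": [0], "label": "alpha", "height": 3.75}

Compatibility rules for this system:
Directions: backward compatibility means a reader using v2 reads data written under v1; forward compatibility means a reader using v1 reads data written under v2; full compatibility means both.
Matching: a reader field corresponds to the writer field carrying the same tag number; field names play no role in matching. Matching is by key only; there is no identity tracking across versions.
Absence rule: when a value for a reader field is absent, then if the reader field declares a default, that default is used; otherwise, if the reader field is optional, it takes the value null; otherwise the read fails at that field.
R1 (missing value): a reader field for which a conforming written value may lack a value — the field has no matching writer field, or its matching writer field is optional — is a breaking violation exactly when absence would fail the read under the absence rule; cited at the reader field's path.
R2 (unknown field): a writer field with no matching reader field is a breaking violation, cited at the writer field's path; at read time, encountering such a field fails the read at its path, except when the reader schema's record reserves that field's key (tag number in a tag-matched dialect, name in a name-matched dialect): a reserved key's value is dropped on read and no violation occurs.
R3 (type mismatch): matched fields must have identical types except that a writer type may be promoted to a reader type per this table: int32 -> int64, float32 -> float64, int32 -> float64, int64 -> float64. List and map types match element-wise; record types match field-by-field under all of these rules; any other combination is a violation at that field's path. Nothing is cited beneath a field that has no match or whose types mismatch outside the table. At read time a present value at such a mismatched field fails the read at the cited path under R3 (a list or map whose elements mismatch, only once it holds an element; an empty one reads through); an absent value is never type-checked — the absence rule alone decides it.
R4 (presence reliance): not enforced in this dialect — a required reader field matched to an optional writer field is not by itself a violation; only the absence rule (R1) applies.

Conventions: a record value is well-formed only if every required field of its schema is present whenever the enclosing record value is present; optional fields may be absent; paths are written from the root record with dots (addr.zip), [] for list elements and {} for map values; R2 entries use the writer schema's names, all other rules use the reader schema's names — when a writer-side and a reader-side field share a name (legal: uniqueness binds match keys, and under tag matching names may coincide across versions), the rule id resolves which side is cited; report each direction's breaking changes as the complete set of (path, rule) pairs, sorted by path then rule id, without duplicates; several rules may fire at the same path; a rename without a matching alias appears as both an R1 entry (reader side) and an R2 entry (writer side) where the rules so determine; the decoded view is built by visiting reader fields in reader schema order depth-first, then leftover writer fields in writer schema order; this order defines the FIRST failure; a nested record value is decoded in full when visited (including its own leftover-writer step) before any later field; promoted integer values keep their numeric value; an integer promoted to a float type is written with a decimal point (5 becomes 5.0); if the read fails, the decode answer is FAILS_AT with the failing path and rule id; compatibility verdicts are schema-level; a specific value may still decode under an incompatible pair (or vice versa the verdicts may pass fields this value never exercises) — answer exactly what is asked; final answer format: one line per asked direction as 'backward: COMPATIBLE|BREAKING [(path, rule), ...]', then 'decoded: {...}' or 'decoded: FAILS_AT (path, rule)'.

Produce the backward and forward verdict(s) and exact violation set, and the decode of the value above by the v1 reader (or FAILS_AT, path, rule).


backward: BREAKING [(label, R2), (locale, R3)]; forward: BREAKING [(label, R2), (locale, R3)]; decoded: FAILS_AT (label, R2)

arrows below run writer -> reader for Profile
checking backward for Profile: reader v2 against writer v1:
  attrs: list<int32> -> list<int32>, writer required; from tags
  locale: string -> int64, writer optional; from locale
  label: no writer-side match
  height: float32 -> float32, writer required; from height
  label (writer side), unknown to reader
  violation R2 at label
  violation R3 at locale
  => backward verdict for Profile: BREAKING, 2 violation(s)
checking forward for Profile: reader v1 against writer v2:
  tags: list<int32> -> list<int32>, writer required; from attrs
  locale: int64 -> string, writer optional; from locale
  label: no writer-side match
  height: float32 -> float32, writer required; from height
  label (writer side), unknown to reader
  violation R2 at label
  violation R3 at locale
  => forward verdict for Profile: BREAKING, 2 violation(s)
decode (reader v1):
  tags := [0] (from writer attrs)
  locale := "omega" (absent -> default)
  label := "omega" (absent -> default)
  height := 3.75
  read fails at label under R2 (unknown field)
  => FAILS_AT (label, R2)


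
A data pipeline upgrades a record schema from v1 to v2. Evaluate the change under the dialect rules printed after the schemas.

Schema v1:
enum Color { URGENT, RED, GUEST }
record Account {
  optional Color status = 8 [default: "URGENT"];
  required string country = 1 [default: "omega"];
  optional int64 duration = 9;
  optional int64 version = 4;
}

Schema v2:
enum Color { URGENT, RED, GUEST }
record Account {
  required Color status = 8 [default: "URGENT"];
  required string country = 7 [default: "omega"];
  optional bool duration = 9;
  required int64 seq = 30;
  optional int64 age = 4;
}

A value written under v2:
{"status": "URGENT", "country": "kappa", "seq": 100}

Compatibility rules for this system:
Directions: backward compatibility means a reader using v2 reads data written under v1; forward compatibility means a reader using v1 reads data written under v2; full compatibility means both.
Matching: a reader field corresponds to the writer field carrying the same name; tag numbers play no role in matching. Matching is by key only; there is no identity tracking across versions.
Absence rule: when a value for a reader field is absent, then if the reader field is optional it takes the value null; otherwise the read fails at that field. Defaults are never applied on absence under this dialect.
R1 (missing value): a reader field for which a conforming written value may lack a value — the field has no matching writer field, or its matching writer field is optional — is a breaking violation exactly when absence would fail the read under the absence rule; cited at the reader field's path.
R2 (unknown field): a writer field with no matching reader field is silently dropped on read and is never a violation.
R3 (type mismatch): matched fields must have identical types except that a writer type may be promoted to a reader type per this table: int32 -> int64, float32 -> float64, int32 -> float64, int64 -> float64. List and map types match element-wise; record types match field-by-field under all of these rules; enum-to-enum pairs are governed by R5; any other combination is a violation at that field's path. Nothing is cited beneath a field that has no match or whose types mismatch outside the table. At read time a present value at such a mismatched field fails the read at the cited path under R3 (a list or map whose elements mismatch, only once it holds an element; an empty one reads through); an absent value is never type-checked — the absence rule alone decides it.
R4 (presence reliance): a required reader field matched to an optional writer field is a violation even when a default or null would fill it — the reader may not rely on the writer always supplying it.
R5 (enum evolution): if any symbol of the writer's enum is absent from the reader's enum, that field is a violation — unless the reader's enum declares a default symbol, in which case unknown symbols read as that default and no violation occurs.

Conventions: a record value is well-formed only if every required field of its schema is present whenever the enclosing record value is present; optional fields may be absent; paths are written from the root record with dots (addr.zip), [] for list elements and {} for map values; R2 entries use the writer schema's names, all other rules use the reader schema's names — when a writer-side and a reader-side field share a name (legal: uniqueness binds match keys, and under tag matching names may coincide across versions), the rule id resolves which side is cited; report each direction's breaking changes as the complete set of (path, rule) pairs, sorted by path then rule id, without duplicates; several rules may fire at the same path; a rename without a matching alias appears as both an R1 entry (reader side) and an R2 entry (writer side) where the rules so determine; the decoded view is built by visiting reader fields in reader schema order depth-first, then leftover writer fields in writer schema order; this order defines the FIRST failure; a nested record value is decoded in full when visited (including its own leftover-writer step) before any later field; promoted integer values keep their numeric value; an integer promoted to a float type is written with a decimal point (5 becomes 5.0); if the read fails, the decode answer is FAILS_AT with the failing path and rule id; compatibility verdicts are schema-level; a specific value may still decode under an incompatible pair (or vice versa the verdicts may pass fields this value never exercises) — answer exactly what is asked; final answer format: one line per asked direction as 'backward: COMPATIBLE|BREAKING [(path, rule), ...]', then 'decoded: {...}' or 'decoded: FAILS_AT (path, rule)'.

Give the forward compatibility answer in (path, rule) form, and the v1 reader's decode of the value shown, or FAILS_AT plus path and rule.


arrows below run writer -> reader for Account
forward on Account — v1 reading data written by v2:
  Color -> Color, writer required: status aligns to status
  string -> string, writer required: country aligns to country
  bool -> int64, writer optional: duration aligns to duration
  no writer field matches reader version
  writer field seq has no reader counterpart
  writer field age has no reader counterpart
  violation R3 at duration
  => forward: BREAKING (1)
migrating the Account value to v1:
  status := "URGENT"
  country := "kappa"
  duration := null (absent, optional -> null)
  version := null (absent, optional -> null)
  writer seq: unknown -> dropped
  => decoded: {"status": "URGENT", "country": "kappa", "duration": null, "version": null}
checking off the Account differences that do not matter here:
  field country in record Account: tag 1 changed to 7 -> no rule fires on it in Account's dialect; the asked verdict holds
  field status in record Account: optional changed to required -> fires only in the backward direction of Account, which is not asked here
  renamed field version to age in record Account -> no rule fires on it in Account's dialect; the asked verdict holds
  added field seq to record Account: required int64, tag 30 (in v2 it sits immediately before age) -> fires only in the backward direction of Account, which is not asked here

forward: BREAKING [(duration, R3)]; decoded: {"status": "URGENT", "country": "kappa", "duration": null, "version": null}


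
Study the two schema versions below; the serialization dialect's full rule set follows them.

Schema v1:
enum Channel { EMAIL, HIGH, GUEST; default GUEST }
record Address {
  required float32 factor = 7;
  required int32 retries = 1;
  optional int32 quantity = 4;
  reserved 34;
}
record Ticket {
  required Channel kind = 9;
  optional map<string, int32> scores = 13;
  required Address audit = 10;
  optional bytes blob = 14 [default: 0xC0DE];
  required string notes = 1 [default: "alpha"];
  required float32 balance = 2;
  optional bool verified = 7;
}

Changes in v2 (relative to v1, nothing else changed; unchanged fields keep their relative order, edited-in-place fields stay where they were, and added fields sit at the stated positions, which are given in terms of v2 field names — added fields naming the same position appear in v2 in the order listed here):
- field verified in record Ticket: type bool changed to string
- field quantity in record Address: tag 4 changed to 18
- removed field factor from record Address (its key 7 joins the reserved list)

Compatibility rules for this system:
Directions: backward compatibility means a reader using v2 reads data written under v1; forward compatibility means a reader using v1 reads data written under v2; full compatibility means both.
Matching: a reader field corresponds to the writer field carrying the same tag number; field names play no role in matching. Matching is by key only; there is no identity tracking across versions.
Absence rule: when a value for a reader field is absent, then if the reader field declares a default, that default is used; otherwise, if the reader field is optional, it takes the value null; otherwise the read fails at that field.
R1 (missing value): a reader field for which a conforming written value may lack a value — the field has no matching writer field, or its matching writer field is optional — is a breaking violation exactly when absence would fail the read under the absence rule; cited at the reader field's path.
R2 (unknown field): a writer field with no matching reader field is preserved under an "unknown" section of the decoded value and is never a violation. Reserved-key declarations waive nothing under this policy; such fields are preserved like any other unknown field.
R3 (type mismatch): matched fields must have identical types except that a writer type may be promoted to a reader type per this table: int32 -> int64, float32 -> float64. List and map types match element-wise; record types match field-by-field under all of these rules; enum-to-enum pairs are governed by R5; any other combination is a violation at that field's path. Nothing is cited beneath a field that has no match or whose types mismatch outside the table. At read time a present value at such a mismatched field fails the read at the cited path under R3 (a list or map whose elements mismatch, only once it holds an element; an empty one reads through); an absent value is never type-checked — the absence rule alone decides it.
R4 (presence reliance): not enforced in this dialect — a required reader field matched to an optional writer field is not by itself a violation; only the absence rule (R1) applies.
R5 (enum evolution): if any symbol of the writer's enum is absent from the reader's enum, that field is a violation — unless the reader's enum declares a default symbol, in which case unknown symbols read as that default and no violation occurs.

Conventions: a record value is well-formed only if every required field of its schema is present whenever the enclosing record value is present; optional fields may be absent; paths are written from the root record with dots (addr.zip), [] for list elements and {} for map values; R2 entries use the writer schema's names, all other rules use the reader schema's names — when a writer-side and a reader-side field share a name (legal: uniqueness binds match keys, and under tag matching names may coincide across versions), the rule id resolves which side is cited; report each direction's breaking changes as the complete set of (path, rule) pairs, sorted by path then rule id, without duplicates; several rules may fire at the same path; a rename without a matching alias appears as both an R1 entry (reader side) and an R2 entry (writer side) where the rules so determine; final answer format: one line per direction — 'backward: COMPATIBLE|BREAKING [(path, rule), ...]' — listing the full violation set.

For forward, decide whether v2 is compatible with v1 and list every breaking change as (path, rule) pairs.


arrows below run writer -> reader for Ticket
forward analysis of Ticket with v1 as reader and v2 as writer:
  kind: Channel -> Channel, writer required; from kind
  scores: map<string, int32> -> map<string, int32>, writer optional; from scores
  audit: Address -> Address, writer required; from audit
  blob: bytes -> bytes, writer optional; from blob
  notes: string -> string, writer required; from notes
  balance: float32 -> float32, writer required; from balance
  verified: string -> bool, writer optional; from verified
  audit.factor: no writer-side match
  audit.retries: int32 -> int32, writer required; from audit.retries
  audit.quantity: no writer-side match
  audit.quantity (writer side), unknown to reader
  rule R1 violated at audit.factor
  rule R3 violated at verified
  => forward: BREAKING (2)
the other Ticket changes do not affect what is asked:
  field quantity in record Address: tag 4 changed to 18 -> triggers nothing under Ticket's printed rules — same verdict

forward: BREAKING [(audit.factor, R1), (verified, R3)]


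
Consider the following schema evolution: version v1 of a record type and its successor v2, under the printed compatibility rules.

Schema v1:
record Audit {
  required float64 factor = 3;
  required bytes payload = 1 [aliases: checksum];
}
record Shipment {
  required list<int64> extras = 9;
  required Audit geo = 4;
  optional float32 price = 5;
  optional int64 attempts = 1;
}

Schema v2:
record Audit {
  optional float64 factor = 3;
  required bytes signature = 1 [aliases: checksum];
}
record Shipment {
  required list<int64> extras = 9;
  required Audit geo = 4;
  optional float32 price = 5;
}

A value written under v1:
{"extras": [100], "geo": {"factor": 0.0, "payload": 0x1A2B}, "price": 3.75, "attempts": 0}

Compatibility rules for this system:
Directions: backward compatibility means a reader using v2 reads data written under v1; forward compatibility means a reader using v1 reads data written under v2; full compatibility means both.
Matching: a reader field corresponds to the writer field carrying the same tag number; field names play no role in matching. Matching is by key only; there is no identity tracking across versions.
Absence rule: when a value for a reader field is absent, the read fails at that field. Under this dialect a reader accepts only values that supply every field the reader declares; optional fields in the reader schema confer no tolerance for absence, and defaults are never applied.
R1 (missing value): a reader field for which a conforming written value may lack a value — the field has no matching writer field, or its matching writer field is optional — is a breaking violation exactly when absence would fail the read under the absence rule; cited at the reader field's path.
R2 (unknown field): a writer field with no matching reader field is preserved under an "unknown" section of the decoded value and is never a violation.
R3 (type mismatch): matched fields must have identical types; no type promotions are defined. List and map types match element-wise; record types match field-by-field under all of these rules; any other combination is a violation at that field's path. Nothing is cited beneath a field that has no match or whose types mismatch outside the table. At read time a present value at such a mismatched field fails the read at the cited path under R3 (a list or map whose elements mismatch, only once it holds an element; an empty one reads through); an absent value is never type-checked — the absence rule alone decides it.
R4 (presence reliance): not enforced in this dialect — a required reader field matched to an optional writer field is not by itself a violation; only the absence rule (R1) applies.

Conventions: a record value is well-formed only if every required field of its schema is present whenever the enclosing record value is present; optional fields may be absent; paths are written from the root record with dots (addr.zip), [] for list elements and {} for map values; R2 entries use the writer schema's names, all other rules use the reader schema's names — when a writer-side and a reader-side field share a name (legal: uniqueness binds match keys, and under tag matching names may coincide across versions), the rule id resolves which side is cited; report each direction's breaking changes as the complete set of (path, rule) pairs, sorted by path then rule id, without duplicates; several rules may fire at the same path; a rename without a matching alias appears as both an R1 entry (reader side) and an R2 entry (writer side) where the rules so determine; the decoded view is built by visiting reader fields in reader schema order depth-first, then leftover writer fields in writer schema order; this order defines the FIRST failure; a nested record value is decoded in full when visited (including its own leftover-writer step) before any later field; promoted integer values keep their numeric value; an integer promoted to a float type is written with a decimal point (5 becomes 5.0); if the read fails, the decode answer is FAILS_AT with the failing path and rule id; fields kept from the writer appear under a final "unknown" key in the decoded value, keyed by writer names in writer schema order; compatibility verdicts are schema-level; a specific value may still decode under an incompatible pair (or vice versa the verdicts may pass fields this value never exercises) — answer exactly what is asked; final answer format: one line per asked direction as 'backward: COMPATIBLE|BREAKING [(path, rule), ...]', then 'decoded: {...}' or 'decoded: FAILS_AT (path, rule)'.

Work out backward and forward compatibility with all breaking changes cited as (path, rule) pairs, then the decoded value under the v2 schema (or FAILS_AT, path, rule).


backward: BREAKING [(price, R1)]; forward: BREAKING [(attempts, R1), (geo.factor, R1), (price, R1)]; decoded: {"extras": [100], "geo": {"factor": 0.0, "signature": 0x1A2B}, "price": 3.75, "unknown": {"attempts": 0}}

each type pair in Shipment: writer, then reader
backward on Shipment — v2 reading data written by v1:
  writer required, list<int64> -> list<int64>: reader extras maps from writer extras
  writer required, Audit -> Audit: reader geo maps from writer geo
  writer optional, float32 -> float32: reader price maps from writer price
  writer attempts: unknown to reader
  writer required, float64 -> float64: reader geo.factor maps from writer geo.factor
  writer required, bytes -> bytes: reader geo.signature maps from writer geo.payload
  R1 fires at price
  => backward verdict for Shipment: BREAKING, 1 violation(s)
forward on Shipment — v1 reading data written by v2:
  writer required, list<int64> -> list<int64>: reader extras maps from writer extras
  writer required, Audit -> Audit: reader geo maps from writer geo
  writer optional, float32 -> float32: reader price maps from writer price
  attempts: no writer-side match
  writer optional, float64 -> float64: reader geo.factor maps from writer geo.factor
  writer required, bytes -> bytes: reader geo.payload maps from writer geo.signature
  R1 fires at attempts
  R1 fires at geo.factor
  R1 fires at price
  => forward verdict for Shipment: BREAKING, 3 violation(s)
decode walk for Shipment under reader schema v2:
  extras := [100]
  geo.factor := 0.0
  geo.signature := 0x1A2B (from writer payload)
  price := 3.75
  writer attempts: kept under "unknown"
  => decoded: {"extras": [100], "geo": {"factor": 0.0, "signature": 0x1A2B}, "price": 3.75, "unknown": {"attempts": 0}}


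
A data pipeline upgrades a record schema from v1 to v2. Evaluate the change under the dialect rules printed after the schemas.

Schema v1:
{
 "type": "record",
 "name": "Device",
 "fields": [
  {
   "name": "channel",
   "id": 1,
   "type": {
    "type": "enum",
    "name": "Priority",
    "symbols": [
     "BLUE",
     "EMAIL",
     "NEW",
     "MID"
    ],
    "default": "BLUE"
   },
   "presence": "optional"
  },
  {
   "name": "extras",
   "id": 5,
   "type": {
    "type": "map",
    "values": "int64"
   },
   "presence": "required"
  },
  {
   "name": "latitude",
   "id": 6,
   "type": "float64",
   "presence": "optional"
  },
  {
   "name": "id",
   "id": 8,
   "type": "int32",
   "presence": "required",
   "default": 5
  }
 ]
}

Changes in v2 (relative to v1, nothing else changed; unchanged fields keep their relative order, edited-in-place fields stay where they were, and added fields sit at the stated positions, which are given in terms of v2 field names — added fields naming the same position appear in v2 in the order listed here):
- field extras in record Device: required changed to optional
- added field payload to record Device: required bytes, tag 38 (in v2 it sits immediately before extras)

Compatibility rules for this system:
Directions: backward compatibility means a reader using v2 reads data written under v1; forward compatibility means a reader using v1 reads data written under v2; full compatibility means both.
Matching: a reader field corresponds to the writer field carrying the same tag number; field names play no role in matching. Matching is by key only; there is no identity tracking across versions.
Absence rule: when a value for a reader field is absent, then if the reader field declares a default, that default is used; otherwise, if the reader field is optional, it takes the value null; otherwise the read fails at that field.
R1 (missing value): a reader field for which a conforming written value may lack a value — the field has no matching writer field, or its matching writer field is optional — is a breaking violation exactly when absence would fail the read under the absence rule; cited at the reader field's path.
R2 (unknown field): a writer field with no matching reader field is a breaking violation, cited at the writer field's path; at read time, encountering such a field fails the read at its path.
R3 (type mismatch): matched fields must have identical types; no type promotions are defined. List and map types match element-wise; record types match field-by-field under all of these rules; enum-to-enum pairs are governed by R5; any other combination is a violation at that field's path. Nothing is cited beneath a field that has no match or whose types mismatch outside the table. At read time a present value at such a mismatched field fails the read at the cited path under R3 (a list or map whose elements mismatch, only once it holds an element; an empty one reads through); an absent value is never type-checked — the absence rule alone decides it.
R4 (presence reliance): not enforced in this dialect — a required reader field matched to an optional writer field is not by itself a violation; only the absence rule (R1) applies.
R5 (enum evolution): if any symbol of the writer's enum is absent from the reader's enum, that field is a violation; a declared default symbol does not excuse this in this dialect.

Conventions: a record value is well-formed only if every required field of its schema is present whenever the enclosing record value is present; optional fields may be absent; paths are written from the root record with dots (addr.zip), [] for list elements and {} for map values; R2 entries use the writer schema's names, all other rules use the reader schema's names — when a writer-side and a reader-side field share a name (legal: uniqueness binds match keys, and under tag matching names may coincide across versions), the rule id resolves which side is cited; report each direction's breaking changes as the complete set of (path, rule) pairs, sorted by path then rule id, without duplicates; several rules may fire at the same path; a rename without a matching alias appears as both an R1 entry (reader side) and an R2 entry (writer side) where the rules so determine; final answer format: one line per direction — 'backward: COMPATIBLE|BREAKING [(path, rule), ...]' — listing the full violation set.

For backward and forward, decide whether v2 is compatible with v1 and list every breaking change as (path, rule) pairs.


the writer's type comes first in each Device pair
backward analysis of Device with v2 as reader and v1 as writer:
  channel: Priority -> Priority, writer optional; from channel
  payload: no writer match
  extras: map<string, int64> -> map<string, int64>, writer required; from extras
  latitude: float64 -> float64, writer optional; from latitude
  id: int32 -> int32, writer required; from id
  rule R1 violated at payload
  => 1 violation(s): backward is BREAKING for Device
forward analysis of Device with v1 as reader and v2 as writer:
  channel: Priority -> Priority, writer optional; from channel
  extras: map<string, int64> -> map<string, int64>, writer optional; from extras
  latitude: float64 -> float64, writer optional; from latitude
  id: int32 -> int32, writer required; from id
  writer payload: unknown to reader
  rule R1 violated at extras
  rule R2 violated at payload
  => 2 violation(s): forward is BREAKING for Device

backward: BREAKING [(payload, R1)]; forward: BREAKING [(extras, R1), (payload, R2)]


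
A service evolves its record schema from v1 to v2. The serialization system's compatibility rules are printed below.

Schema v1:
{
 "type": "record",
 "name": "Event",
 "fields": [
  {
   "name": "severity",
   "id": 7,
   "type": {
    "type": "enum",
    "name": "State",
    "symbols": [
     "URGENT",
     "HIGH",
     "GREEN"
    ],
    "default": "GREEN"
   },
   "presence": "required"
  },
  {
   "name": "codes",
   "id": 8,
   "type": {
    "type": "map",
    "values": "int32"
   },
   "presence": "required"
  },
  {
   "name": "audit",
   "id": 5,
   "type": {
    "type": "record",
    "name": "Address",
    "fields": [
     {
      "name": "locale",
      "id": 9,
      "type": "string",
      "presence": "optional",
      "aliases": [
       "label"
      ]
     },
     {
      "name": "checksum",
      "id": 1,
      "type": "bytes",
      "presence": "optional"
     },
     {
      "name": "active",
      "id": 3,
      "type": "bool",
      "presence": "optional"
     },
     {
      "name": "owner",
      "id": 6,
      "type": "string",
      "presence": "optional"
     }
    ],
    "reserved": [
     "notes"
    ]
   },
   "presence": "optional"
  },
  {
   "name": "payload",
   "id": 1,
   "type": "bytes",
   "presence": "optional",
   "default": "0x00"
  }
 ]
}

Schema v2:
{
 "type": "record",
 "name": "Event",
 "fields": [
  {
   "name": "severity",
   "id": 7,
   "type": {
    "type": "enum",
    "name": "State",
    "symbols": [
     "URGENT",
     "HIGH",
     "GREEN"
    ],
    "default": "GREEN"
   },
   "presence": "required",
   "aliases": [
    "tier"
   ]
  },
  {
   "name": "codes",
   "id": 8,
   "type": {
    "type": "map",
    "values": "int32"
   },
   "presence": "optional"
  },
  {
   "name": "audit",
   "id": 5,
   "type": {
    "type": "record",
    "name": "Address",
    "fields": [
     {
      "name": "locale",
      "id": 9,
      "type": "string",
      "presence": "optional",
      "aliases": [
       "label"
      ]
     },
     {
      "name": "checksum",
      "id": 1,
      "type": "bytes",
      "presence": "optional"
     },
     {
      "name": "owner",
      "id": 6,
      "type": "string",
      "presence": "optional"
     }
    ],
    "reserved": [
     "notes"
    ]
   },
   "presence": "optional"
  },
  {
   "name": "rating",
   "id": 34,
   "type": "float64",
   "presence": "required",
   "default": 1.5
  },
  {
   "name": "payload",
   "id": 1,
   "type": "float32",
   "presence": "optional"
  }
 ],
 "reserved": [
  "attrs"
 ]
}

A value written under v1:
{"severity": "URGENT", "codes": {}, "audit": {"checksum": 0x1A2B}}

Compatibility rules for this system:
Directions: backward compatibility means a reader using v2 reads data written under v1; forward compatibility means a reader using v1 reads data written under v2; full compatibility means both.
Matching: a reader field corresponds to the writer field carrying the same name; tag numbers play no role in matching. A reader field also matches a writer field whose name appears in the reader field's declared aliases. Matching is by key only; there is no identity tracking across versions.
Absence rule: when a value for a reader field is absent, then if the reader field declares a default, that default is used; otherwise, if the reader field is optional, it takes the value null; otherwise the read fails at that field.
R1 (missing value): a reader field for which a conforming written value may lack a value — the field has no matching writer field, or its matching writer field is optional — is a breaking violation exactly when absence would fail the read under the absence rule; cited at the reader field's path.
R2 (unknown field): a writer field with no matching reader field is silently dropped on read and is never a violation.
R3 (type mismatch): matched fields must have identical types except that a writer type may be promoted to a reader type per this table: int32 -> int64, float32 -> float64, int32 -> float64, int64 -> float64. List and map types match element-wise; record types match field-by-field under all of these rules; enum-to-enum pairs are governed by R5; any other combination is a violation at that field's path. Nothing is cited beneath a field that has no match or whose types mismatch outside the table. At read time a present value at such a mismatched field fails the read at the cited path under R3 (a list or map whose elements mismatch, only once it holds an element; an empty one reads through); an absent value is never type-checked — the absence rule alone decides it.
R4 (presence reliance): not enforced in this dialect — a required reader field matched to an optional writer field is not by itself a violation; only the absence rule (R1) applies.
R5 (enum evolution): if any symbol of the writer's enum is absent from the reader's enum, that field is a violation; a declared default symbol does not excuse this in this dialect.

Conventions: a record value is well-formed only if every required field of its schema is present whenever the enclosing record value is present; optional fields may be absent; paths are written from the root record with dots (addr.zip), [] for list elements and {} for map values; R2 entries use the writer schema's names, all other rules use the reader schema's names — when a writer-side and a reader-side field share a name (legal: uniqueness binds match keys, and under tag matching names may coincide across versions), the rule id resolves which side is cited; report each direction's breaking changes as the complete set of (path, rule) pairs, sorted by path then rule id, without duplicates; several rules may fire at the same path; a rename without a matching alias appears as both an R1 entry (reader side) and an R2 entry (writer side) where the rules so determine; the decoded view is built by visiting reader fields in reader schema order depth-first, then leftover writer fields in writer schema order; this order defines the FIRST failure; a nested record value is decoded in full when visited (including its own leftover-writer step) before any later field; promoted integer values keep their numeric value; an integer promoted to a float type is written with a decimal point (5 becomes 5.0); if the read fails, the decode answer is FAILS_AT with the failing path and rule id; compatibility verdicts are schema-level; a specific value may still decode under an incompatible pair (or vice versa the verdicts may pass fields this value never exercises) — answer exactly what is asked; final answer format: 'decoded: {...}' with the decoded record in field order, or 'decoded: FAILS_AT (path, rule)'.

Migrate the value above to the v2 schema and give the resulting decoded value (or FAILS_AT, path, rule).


each type pair in Event: writer, then reader
decode (reader v2):
  severity := "URGENT"
  codes := {}
  audit.locale := null (absent, optional -> null)
  audit.checksum := 0x1A2B
  audit.owner := null (absent, optional -> null)
  rating := 1.5 (absent -> default)
  payload := null (absent, optional -> null)
  => decoded: {"severity": "URGENT", "codes": {}, "audit": {"locale": null, "checksum": 0x1A2B, "owner": null}, "rating": 1.5, "payload": null}
the other Event changes do not affect what is asked:
  field codes in record Event: required changed to optional -> changes Event's schema-level verdicts only — the decode of this value is the same

decoded: {"severity": "URGENT", "codes": {}, "audit": {"locale": null, "checksum": 0x1A2B, "owner": null}, "rating": 1.5, "payload": null}
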